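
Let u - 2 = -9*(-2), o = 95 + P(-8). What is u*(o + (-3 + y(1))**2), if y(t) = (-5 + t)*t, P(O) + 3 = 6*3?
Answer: 3180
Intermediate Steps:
P(O) = 15 (P(O) = -3 + 6*3 = -3 + 18 = 15)
y(t) = t*(-5 + t)
o = 110 (o = 95 + 15 = 110)
u = 20 (u = 2 - 9*(-2) = 2 + 18 = 20)
u*(o + (-3 + y(1))**2) = 20*(110 + (-3 + 1*(-5 + 1))**2) = 20*(110 + (-3 + 1*(-4))**2) = 20*(110 + (-3 - 4)**2) = 20*(110 + (-7)**2) = 20*(110 + 49) = 20*159 = 3180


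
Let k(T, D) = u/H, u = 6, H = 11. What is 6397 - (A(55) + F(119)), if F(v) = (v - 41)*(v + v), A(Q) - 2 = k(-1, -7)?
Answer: -133865/11 ≈ -12170.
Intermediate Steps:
k(T, D) = 6/11
A(Q) = 28/11 (A(Q) = 2 + 6/11 = 28/11)
F(v) = 2*v*(-41 + v) (F(v) = (-41 + v)*(2*v) = 2*v*(-41 + v))
6397 - (A(55) + F(119)) = 6397 - (28/11 + 2*119*(-41 + 119)) = 6397 - (28/11 + 2*119*78) = 6397 - (28/11 + 18564) = 6397 - 1*204232/11 = 6397 - 204232/11 = -133865/11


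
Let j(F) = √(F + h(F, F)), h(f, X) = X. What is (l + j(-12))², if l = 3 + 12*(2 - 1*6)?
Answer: 2001 - 180*I*√6 ≈ 2001.0 - 440.91*I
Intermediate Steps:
j(F) = √2*√F (j(F) = √(F + F) = √(2*F) = √2*√F)
l = -45 (l = 3 + 12*(2 - 6) = 3 + 12*(-4) = 3 - 48 = -45)
(l + j(-12))² = (-45 + √2*√(-12))² = (-45 + √2*(2*I*√3))² = (-45 + 2*I*√6)²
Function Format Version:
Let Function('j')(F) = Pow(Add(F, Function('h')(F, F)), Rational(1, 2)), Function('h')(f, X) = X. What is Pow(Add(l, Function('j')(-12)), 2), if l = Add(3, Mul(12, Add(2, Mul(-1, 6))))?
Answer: Add(2001, Mul(-180, I, Pow(6, Rational(1, 2)))) ≈ Add(2001.0, Mul(-440.91, I))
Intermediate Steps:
Function('j')(F) = Mul(Pow(2, Rational(1, 2)), Pow(F, Rational(1, 2))) (Function('j')(F) = Pow(Add(F, F), Rational(1, 2)) = Pow(Mul(2, F), Rational(1, 2)) = Mul(Pow(2, Rational(1, 2)), Pow(F, Rational(1, 2))))
l = -45 (l = Add(3, Mul(12, Add(2, -6))) = Add(3, Mul(12, -4)) = Add(3, -48) = -45)
Pow(Add(l, Function('j')(-12)), 2) = Pow(Add(-45, Mul(Pow(2, Rational(1, 2)), Pow(-12, Rational(1, 2)))), 2) = Pow(Add(-45, Mul(Pow(2, Rational(1, 2)), Mul(2, I, Pow(3, Rational(1, 2))))), 2) = Pow(Add(-45, Mul(2, I, Pow(6, Rational(1, 2)))), 2)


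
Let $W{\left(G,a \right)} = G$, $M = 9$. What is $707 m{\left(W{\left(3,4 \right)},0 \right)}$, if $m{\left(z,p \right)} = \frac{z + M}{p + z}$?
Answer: $2828$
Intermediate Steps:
$m{\left(z,p \right)} = \frac{9 + z}{p + z}$ ($m{\left(z,p \right)} = \frac{z + 9}{p + z} = \frac{9 + z}{p + z}$)
$707 m{\left(W{\left(3,4 \right)},0 \right)} = 707 \frac{9 + 3}{0 + 3} = 707 \cdot \frac{1}{3} \cdot 12 = 707 \cdot 4 = 2828$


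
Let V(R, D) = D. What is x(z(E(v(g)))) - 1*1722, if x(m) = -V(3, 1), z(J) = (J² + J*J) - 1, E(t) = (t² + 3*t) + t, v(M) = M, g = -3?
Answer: -1723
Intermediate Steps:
E(t) = t² + 4*t
z(J) = -1 + 2*J² (z(J) = (J² + J²) - 1 = 2*J² - 1 = -1 + 2*J²)
x(m) = -1 (x(m) = -1*1 = -1)
x(z(E(v(g)))) - 1*1722 = -1 - 1*1722 = -1 - 1722 = -1723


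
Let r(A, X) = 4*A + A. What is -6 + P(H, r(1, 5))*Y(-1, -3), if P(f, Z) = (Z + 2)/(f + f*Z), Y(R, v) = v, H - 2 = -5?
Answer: -29/6 ≈ -4.8333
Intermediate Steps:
H = -3 (H = 2 - 5 = -3)
r(A, X) = 5*A
P(f, Z) = (2 + Z)/(f + Z*f)
-6 + P(H, r(1, 5))*Y(-1, -3) = -6 + ((2 + 5*1)/((-3)*(1 + 5*1)))*(-3) = -6 - (2 + 5)/(3*(1 + 5))*(-3) = -6 - ⅓*7/6*(-3) = -6 - ⅓*⅙*7*(-3) = -6 - 7/18*(-3) = -6 + 7/6 = -29/6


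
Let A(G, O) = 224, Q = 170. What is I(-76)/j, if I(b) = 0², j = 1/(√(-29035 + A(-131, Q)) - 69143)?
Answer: 0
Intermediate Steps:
j = 1/(-69143 + I*√28811) (j = 1/(√(-29035 + 224) - 69143) = 1/(√(-28811) - 69143) = 1/(I*√28811 - 69143) = 1/(-69143 + I*√28811) ≈ -1.4463e-5 - 3.55e-8*I)
I(b) = 0
I(-76)/j = 0/(-69143/4780783260 - I*√28811/4780783260) = 0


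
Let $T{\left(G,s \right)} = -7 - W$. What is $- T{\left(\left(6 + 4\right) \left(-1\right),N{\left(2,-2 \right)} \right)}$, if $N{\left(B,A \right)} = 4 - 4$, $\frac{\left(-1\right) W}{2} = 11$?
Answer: $-15$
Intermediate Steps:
$W = -22$ ($W = \left(-2\right) 11 = -22$)
$N{\left(B,A \right)} = 0$ ($N{\left(B,A \right)} = 4 - 4 = 0$)
$T{\left(G,s \right)} = 15$ ($T{\left(G,s \right)} = -7 - -22 = -7 + 22 = 15$)
$- T{\left(\left(6 + 4\right) \left(-1\right),N{\left(2,-2 \right)} \right)} = \left(-1\right) 15 = -15$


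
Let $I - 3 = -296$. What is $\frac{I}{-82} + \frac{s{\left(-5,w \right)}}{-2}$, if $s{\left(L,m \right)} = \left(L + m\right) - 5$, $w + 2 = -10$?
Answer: $\frac{1195}{82} \approx 14.573$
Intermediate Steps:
$w = -12$ ($w = -2 - 10 = -12$)
$s{\left(L,m \right)} = -5 + L + m$
$I = -293$ ($I = 3 - 296 = -293$)
$\frac{I}{-82} + \frac{s{\left(-5,w \right)}}{-2} = - \frac{293}{-82} + \frac{-5 - 5 - 12}{-2} = \left(-293\right) \left(- \frac{1}{82}\right) - -11 = \frac{293}{82} + 11 = \frac{1195}{82}$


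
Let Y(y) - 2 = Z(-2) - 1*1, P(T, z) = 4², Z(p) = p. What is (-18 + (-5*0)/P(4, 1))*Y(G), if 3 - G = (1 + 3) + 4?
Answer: 18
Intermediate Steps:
P(T, z) = 16
G = -5 (G = 3 - ((1 + 3) + 4) = 3 - (4 + 4) = 3 - 1*8 = 3 - 8 = -5)
Y(y) = -1 (Y(y) = 2 + (-2 - 1*1) = 2 + (-2 - 1) = 2 - 3 = -1)
(-18 + (-5*0)/P(4, 1))*Y(G) = (-18 + (-5*0)/16)*(-1) = (-18 + (1/16)*0)*(-1) = (-18 + 0)*(-1) = -18*(-1) = 18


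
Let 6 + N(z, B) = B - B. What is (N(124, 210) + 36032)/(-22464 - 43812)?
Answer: -18013/33138 ≈ -0.54358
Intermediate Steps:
N(z, B) = -6 (N(z, B) = -6 + (B - B) = -6 + 0 = -6)
(N(124, 210) + 36032)/(-22464 - 43812) = (-6 + 36032)/(-22464 - 43812) = 36026/(-66276) = 36026*(-1/66276) = -18013/33138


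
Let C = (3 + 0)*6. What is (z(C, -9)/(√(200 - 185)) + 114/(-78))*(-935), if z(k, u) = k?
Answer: 17765/13 - 1122*√15 ≈ -2978.9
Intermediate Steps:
C = 18 (C = 3*6 = 18)
(z(C, -9)/(√(200 - 185)) + 114/(-78))*(-935) = (18/(√(200 - 185)) + 114/(-78))*(-935) = (18/(√15) + 114*(-1/78))*(-935) = (18*(√15/15) - 19/13)*(-935) = (6*√15/5 - 19/13)*(-935) = (-19/13 + 6*√15/5)*(-935) = 17765/13 - 1122*√15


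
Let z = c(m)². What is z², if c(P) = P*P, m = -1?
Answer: 1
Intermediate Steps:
c(P) = P²
z = 1 (z = ((-1)²)² = 1² = 1)
z² = 1² = 1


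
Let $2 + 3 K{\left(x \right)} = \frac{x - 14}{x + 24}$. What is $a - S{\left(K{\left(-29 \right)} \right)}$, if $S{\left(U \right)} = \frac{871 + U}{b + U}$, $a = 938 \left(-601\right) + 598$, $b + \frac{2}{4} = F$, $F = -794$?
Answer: $- \frac{4461749488}{7923} \approx -5.6314 \cdot 10^{5}$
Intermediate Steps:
$b = - \frac{1589}{2}$ ($b = - \frac{1}{2} - 794 = - \frac{1589}{2} \approx -794.5$)
$K{\left(x \right)} = - \frac{2}{3} + \frac{-14 + x}{3 \left(24 + x\right)}$ ($K{\left(x \right)} = - \frac{2}{3} + \frac{\left(x - 14\right) \frac{1}{x + 24}}{3} = - \frac{2}{3} + \frac{\left(-14 + x\right) \frac{1}{24 + x}}{3} = - \frac{2}{3} + \frac{\frac{1}{24 + x} \left(-14 + x\right)}{3} = - \frac{2}{3} + \frac{-14 + x}{3 \left(24 + x\right)}$)
$a = -563140$ ($a = -563738 + 598 = -563140$)
$S{\left(U \right)} = \frac{871 + U}{- \frac{1589}{2} + U}$
$a - S{\left(K{\left(-29 \right)} \right)} = -563140 - \frac{2 \left(871 + \frac{-62 - -29}{3 \left(24 - 29\right)}\right)}{-1589 + 2 \frac{-62 - -29}{3 \left(24 - 29\right)}} = -563140 - \frac{2 \left(871 + \frac{-62 + 29}{3 \left(-5\right)}\right)}{-1589 + 2 \frac{-62 + 29}{3 \left(-5\right)}} = -563140 - \frac{2 \left(871 + \frac{1}{3} \left(- \frac{1}{5}\right) \left(-33\right)\right)}{-1589 + 2 \cdot \frac{1}{3} \left(- \frac{1}{5}\right) \left(-33\right)} = -563140 - \frac{2 \left(871 + \frac{11}{5}\right)}{-1589 + 2 \cdot \frac{11}{5}} = -563140 - 2 \frac{1}{-1589 + \frac{22}{5}} \cdot \frac{4366}{5} = -563140 - 2 \frac{1}{- \frac{7923}{5}} \cdot \frac{4366}{5} = -563140 - 2 \left(- \frac{5}{7923}\right) \frac{4366}{5} = -563140 - - \frac{8732}{7923} = -563140 + \frac{8732}{7923} = - \frac{4461749488}{7923}$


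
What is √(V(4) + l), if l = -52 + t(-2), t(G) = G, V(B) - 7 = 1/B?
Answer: I*√187/2 ≈ 6.8374*I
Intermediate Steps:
V(B) = 7 + 1/B
l = -54 (l = -52 - 2 = -54)
√(V(4) + l) = √((7 + 1/4) - 54) = √((7 + ¼) - 54) = √(29/4 - 54) = √(-187/4) = I*√187/2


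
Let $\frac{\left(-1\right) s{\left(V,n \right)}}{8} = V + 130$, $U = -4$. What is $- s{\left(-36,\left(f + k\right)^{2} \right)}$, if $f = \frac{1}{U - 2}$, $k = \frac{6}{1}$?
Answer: $752$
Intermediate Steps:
$k = 6$ ($k = 6 \cdot 1 = 6$)
$f = - \frac{1}{6}$ ($f = \frac{1}{-4 - 2} = \frac{1}{-6} = - \frac{1}{6} \approx -0.16667$)
$s{\left(V,n \right)} = -1040 - 8 V$ ($s{\left(V,n \right)} = - 8 \left(V + 130\right) = - 8 \left(130 + V\right) = -1040 - 8 V$)
$- s{\left(-36,\left(f + k\right)^{2} \right)} = - (-1040 - -288) = - (-1040 + 288) = \left(-1\right) \left(-752\right) = 752$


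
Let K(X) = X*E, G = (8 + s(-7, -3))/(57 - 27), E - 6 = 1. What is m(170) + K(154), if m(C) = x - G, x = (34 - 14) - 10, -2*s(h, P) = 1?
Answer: 4351/4 ≈ 1087.8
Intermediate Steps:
E = 7 (E = 6 + 1 = 7)
s(h, P) = -½ (s(h, P) = -½*1 = -½)
x = 10 (x = 20 - 10 = 10)
G = ¼ (G = (8 - ½)/(57 - 27) = (15/2)/30 = (15/2)*(1/30) = ¼ ≈ 0.25000)
m(C) = 39/4 (m(C) = 10 - 1*¼ = 10 - ¼ = 39/4)
K(X) = 7*X (K(X) = X*7 = 7*X)
m(170) + K(154) = 39/4 + 7*154 = 39/4 + 1078 = 4351/4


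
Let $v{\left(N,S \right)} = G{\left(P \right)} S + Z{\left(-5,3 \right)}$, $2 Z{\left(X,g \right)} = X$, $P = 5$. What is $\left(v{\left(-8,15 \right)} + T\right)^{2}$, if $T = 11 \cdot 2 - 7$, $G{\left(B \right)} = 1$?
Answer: $\frac{3025}{4} \approx 756.25$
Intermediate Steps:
$T = 15$ ($T = 22 - 7 = 15$)
$Z{\left(X,g \right)} = \frac{X}{2}$
$v{\left(N,S \right)} = - \frac{5}{2} + S$ ($v{\left(N,S \right)} = 1 S + \frac{1}{2} \left(-5\right) = S - \frac{5}{2} = - \frac{5}{2} + S$)
$\left(v{\left(-8,15 \right)} + T\right)^{2} = \left(\left(- \frac{5}{2} + 15\right) + 15\right)^{2} = \left(\frac{25}{2} + 15\right)^{2} = \left(\frac{55}{2}\right)^{2} = \frac{3025}{4}$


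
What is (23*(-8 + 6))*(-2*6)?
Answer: 552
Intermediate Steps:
(23*(-8 + 6))*(-2*6) = (23*(-2))*(-12) = -46*(-12) = 552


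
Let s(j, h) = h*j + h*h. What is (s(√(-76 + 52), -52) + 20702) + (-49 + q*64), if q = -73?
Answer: 18685 - 104*I*√6 ≈ 18685.0 - 254.75*I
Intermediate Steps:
s(j, h) = h² + h*j (s(j, h) = h*j + h² = h² + h*j)
(s(√(-76 + 52), -52) + 20702) + (-49 + q*64) = (-52*(-52 + √(-76 + 52)) + 20702) + (-49 - 73*64) = (-52*(-52 + √(-24)) + 20702) + (-49 - 4672) = (-52*(-52 + 2*I*√6) + 20702) - 4721 = ((2704 - 104*I*√6) + 20702) - 4721 = (23406 - 104*I*√6) - 4721 = 18685 - 104*I*√6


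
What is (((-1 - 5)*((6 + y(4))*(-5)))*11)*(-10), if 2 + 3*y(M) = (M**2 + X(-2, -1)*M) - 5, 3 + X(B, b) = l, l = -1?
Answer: -12100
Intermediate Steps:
X(B, b) = -4 (X(B, b) = -3 - 1 = -4)
y(M) = -7/3 - 4*M/3 + M**2/3 (y(M) = -2/3 + ((M**2 - 4*M) - 5)/3 = -2/3 + (-5 + M**2 - 4*M)/3 = -2/3 + (-5/3 - 4*M/3 + M**2/3) = -7/3 - 4*M/3 + M**2/3)
(((-1 - 5)*((6 + y(4))*(-5)))*11)*(-10) = (((-1 - 5)*((6 + (-7/3 - 4/3*4 + (1/3)*4**2))*(-5)))*11)*(-10) = (-6*(6 + (-7/3 - 16/3 + (1/3)*16))*(-5)*11)*(-10) = (-6*(6 + (-7/3 - 16/3 + 16/3))*(-5)*11)*(-10) = (-6*(6 - 7/3)*(-5)*11)*(-10) = (-22*(-5)*11)*(-10) = (-6*(-55/3)*11)*(-10) = (110*11)*(-10) = 1210*(-10) = -12100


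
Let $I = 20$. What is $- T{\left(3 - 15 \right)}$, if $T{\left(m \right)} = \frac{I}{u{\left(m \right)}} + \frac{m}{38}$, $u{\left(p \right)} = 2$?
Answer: $- \frac{184}{19} \approx -9.6842$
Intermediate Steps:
$T{\left(m \right)} = 10 + \frac{m}{38}$ ($T{\left(m \right)} = \frac{20}{2} + \frac{m}{38} = 20 \cdot \frac{1}{2} + m \frac{1}{38} = 10 + \frac{m}{38}$)
$- T{\left(3 - 15 \right)} = - (10 + \frac{3 - 15}{38}) = - (10 + \frac{1}{38} \left(-12\right)) = - (10 - \frac{6}{19}) = \left(-1\right) \frac{184}{19} = - \frac{184}{19}$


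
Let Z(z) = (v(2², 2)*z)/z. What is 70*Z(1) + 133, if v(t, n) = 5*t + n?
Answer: 1673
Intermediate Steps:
v(t, n) = n + 5*t
Z(z) = 22 (Z(z) = ((2 + 5*2²)*z)/z = ((2 + 5*4)*z)/z = ((2 + 20)*z)/z = (22*z)/z = 22)
70*Z(1) + 133 = 70*22 + 133 = 1540 + 133 = 1673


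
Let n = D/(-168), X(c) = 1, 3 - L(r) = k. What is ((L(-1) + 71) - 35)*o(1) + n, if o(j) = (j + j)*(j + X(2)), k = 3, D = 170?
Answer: 12011/84 ≈ 142.99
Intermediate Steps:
L(r) = 0 (L(r) = 3 - 1*3 = 3 - 3 = 0)
o(j) = 2*j*(1 + j) (o(j) = (j + j)*(j + 1) = (2*j)*(1 + j) = 2*j*(1 + j))
n = -85/84 (n = 170/(-168) = 170*(-1/168) = -85/84 ≈ -1.0119)
((L(-1) + 71) - 35)*o(1) + n = ((0 + 71) - 35)*(2*1*(1 + 1)) - 85/84 = (71 - 35)*(2*1*2) - 85/84 = 36*4 - 85/84 = 144 - 85/84 = 12011/84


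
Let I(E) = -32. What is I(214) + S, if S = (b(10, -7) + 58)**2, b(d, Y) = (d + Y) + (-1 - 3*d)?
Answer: 868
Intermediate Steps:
b(d, Y) = -1 + Y - 2*d (b(d, Y) = (Y + d) + (-1 - 3*d) = -1 + Y - 2*d)
S = 900 (S = ((-1 - 7 - 2*10) + 58)**2 = ((-1 - 7 - 20) + 58)**2 = (-28 + 58)**2 = 30**2 = 900)
I(214) + S = -32 + 900 = 868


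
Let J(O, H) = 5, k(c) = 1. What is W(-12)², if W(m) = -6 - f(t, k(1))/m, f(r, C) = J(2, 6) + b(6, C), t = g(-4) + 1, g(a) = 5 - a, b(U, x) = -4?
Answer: 5041/144 ≈ 35.007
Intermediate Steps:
t = 10 (t = (5 - 1*(-4)) + 1 = (5 + 4) + 1 = 9 + 1 = 10)
f(r, C) = 1 (f(r, C) = 5 - 4 = 1)
W(m) = -6 - 1/m
W(-12)² = (-6 - 1/(-12))² = (-6 - 1*(-1/12))² = (-6 + 1/12)² = (-71/12)² = 5041/144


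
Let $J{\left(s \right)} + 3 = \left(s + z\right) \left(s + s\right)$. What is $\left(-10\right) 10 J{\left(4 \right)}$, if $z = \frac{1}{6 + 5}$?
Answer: $- \frac{32700}{11} \approx -2972.7$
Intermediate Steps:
$z = \frac{1}{11} \approx 0.090909$
$J{\left(s \right)} = -3 + 2 s \left(\frac{1}{11} + s\right)$ ($J{\left(s \right)} = -3 + \left(s + \frac{1}{11}\right) \left(s + s\right) = -3 + \left(\frac{1}{11} + s\right) 2 s = -3 + 2 s \left(\frac{1}{11} + s\right)$)
$\left(-10\right) 10 J{\left(4 \right)} = \left(-10\right) 10 \left(-3 + 2 \cdot 4^{2} + \frac{2}{11} \cdot 4\right) = - 100 \left(-3 + 2 \cdot 16 + \frac{8}{11}\right) = - 100 \left(-3 + 32 + \frac{8}{11}\right) = \left(-100\right) \frac{327}{11} = - \frac{32700}{11}$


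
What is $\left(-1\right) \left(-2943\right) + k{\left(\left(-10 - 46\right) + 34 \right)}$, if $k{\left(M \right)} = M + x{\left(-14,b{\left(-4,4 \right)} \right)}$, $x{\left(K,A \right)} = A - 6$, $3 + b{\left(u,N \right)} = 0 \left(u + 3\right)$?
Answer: $2912$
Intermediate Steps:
$b{\left(u,N \right)} = -3$ ($b{\left(u,N \right)} = -3 + 0 \left(u + 3\right) = -3 + 0 \left(3 + u\right) = -3 + 0 = -3$)
$x{\left(K,A \right)} = -6 + A$
$k{\left(M \right)} = -9 + M$ ($k{\left(M \right)} = M - 9 = -9 + M$)
$\left(-1\right) \left(-2943\right) + k{\left(\left(-10 - 46\right) + 34 \right)} = \left(-1\right) \left(-2943\right) + \left(-9 + \left(\left(-10 - 46\right) + 34\right)\right) = 2943 + \left(-9 + \left(-56 + 34\right)\right) = 2943 - 31 = 2912$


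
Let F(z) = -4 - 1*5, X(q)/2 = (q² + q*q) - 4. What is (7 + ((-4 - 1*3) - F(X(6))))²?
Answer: 81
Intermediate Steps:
X(q) = -8 + 4*q² (X(q) = 2*((q² + q*q) - 4) = 2*((q² + q²) - 4) = 2*(2*q² - 4) = 2*(-4 + 2*q²) = -8 + 4*q²)
F(z) = -9 (F(z) = -4 - 5 = -9)
(7 + ((-4 - 1*3) - F(X(6))))² = (7 + ((-4 - 1*3) - 1*(-9)))² = (7 + ((-4 - 3) + 9))² = (7 + (-7 + 9))² = (7 + 2)² = 9² = 81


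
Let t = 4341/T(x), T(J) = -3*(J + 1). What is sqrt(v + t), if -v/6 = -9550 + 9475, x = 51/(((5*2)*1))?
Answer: 2*sqrt(197945)/61 ≈ 14.587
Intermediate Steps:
x = 51/10 (x = 51/((10*1)) = 51/10 ≈ 5.1000)
T(J) = -3 - 3*J (T(J) = -3*(1 + J) = -3 - 3*J)
v = 450 (v = -6*(-9550 + 9475) = -6*(-75) = 450)
t = -14470/61 (t = 4341/(-3 - 3*51/10) = 4341/(-3 - 153/10) = 4341/(-183/10) = 4341*(-10/183) = -14470/61 ≈ -237.21)
sqrt(v + t) = sqrt(450 - 14470/61) = sqrt(12980/61) = 2*sqrt(197945)/61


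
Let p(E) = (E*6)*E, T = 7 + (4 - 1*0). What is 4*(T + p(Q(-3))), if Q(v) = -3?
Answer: 260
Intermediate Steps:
T = 11 (T = 7 + (4 + 0) = 7 + 4 = 11)
p(E) = 6*E² (p(E) = (6*E)*E = 6*E²)
4*(T + p(Q(-3))) = 4*(11 + 6*(-3)²) = 4*(11 + 6*9) = 4*(11 + 54) = 4*65 = 260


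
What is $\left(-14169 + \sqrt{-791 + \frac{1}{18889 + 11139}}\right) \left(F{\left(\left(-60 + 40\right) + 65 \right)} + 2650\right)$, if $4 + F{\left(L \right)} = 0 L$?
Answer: $-37491174 + \frac{1323 i \sqrt{178307367529}}{7507} \approx -3.7491 \cdot 10^{7} + 74418.0 i$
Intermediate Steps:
$F{\left(L \right)} = -4$ ($F{\left(L \right)} = -4 + 0 L = -4 + 0 = -4$)
$\left(-14169 + \sqrt{-791 + \frac{1}{18889 + 11139}}\right) \left(F{\left(\left(-60 + 40\right) + 65 \right)} + 2650\right) = \left(-14169 + \sqrt{-791 + \frac{1}{18889 + 11139}}\right) \left(-4 + 2650\right) = \left(-14169 + \sqrt{-791 + \frac{1}{30028}}\right) 2646 = \left(-14169 + \sqrt{- \frac{23752147}{30028}}\right) 2646 = \left(-14169 + \frac{i \sqrt{178307367529}}{15014}\right) 2646 = -37491174 + \frac{1323 i \sqrt{178307367529}}{7507}$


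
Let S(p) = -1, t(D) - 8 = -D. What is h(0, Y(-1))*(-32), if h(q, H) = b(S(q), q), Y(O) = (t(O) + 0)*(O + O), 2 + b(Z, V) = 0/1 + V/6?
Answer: 64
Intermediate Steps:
t(D) = 8 - D
b(Z, V) = -2 + V/6 (b(Z, V) = -2 + (0/1 + V/6) = -2 + (0*1 + V*(⅙)) = -2 + (0 + V/6) = -2 + V/6)
Y(O) = 2*O*(8 - O) (Y(O) = ((8 - O) + 0)*(O + O) = (8 - O)*(2*O) = 2*O*(8 - O))
h(q, H) = -2 + q/6
h(0, Y(-1))*(-32) = (-2 + (⅙)*0)*(-32) = (-2 + 0)*(-32) = -2*(-32) = 64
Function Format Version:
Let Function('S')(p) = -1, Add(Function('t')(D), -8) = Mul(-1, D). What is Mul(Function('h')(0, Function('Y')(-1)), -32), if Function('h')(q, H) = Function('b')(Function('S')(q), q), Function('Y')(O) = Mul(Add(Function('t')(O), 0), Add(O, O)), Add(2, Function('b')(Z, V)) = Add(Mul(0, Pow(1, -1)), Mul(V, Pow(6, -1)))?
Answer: 64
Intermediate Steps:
Function('t')(D) = Add(8, Mul(-1, D))
Function('b')(Z, V) = Add(-2, Mul(Rational(1, 6), V)) (Function('b')(Z, V) = Add(-2, Add(Mul(0, Pow(1, -1)), Mul(V, Pow(6, -1)))) = Add(-2, Add(Mul(0, 1), Mul(V, Rational(1, 6)))) = Add(-2, Add(0, Mul(Rational(1, 6), V))) = Add(-2, Mul(Rational(1, 6), V)))
Function('Y')(O) = Mul(2, O, Add(8, Mul(-1, O))) (Function('Y')(O) = Mul(Add(Add(8, Mul(-1, O)), 0), Add(O, O)) = Mul(Add(8, Mul(-1, O)), Mul(2, O)) = Mul(2, O, Add(8, Mul(-1, O))))
Function('h')(q, H) = Add(-2, Mul(Rational(1, 6), q))
Mul(Function('h')(0, Function('Y')(-1)), -32) = Mul(Add(-2, Mul(Rational(1, 6), 0)), -32) = Mul(Add(-2, 0), -32) = Mul(-2, -32) = 64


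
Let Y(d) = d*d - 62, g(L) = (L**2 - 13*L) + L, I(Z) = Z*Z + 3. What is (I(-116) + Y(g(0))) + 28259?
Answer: 41656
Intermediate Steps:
I(Z) = 3 + Z**2 (I(Z) = Z**2 + 3 = 3 + Z**2)
g(L) = L**2 - 12*L
Y(d) = -62 + d**2 (Y(d) = d**2 - 62 = -62 + d**2)
(I(-116) + Y(g(0))) + 28259 = ((3 + (-116)**2) + (-62 + (0*(-12 + 0))**2)) + 28259 = ((3 + 13456) + (-62 + (0*(-12))**2)) + 28259 = (13459 + (-62 + 0**2)) + 28259 = (13459 + (-62 + 0)) + 28259 = (13459 - 62) + 28259 = 13397 + 28259 = 41656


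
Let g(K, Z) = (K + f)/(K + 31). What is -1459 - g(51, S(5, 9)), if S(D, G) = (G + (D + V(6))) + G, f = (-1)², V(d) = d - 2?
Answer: -59845/41 ≈ -1459.6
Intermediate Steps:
V(d) = -2 + d
f = 1
S(D, G) = 4 + D + 2*G (S(D, G) = (G + (D + (-2 + 6))) + G = (G + (D + 4)) + G = (G + (4 + D)) + G = (4 + D + G) + G = 4 + D + 2*G)
g(K, Z) = (1 + K)/(31 + K) (g(K, Z) = (K + 1)/(K + 31) = (1 + K)/(31 + K))
-1459 - g(51, S(5, 9)) = -1459 - (1 + 51)/(31 + 51) = -1459 - 52/82 = -1459 - 1*26/41 = -1459 - 26/41 = -59845/41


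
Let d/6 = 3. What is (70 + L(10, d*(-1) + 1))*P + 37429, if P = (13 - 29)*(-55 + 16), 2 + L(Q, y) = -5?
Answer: 76741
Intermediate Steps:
d = 18 (d = 6*3 = 18)
L(Q, y) = -7 (L(Q, y) = -2 - 5 = -7)
P = 624 (P = -16*(-39) = 624)
(70 + L(10, d*(-1) + 1))*P + 37429 = (70 - 7)*624 + 37429 = 63*624 + 37429 = 39312 + 37429 = 76741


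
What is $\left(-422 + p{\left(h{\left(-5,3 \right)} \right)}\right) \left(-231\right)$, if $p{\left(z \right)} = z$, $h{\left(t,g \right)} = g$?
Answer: $96789$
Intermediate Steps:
$\left(-422 + p{\left(h{\left(-5,3 \right)} \right)}\right) \left(-231\right) = \left(-422 + 3\right) \left(-231\right) = \left(-419\right) \left(-231\right) = 96789$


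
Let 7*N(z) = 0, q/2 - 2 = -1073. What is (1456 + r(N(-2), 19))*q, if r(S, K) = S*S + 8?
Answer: -3135888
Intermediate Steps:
q = -2142 (q = 4 + 2*(-1073) = 4 - 2146 = -2142)
N(z) = 0 (N(z) = (⅐)*0 = 0)
r(S, K) = 8 + S² (r(S, K) = S² + 8 = 8 + S²)
(1456 + r(N(-2), 19))*q = (1456 + (8 + 0²))*(-2142) = (1456 + (8 + 0))*(-2142) = (1456 + 8)*(-2142) = 1464*(-2142) = -3135888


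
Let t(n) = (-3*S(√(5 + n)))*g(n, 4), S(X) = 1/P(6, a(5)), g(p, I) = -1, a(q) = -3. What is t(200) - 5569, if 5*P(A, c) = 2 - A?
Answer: -22291/4 ≈ -5572.8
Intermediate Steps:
P(A, c) = ⅖ - A/5 (P(A, c) = (2 - A)/5 = ⅖ - A/5)
S(X) = -5/4 (S(X) = 1/(⅖ - ⅕*6) = 1/(⅖ - 6/5) = 1/(-⅘) = -5/4)
t(n) = -15/4 (t(n) = -3*(-5/4)*(-1) = (15/4)*(-1) = -15/4)
t(200) - 5569 = -15/4 - 5569 = -22291/4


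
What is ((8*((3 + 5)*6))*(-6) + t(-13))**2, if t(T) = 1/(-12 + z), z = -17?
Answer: 4464511489/841 ≈ 5.3086e+6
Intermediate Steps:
t(T) = -1/29 (t(T) = 1/(-12 - 17) = 1/(-29) = -1/29)
((8*((3 + 5)*6))*(-6) + t(-13))**2 = ((8*((3 + 5)*6))*(-6) - 1/29)**2 = ((8*(8*6))*(-6) - 1/29)**2 = ((8*48)*(-6) - 1/29)**2 = (384*(-6) - 1/29)**2 = (-2304 - 1/29)**2 = (-66817/29)**2 = 4464511489/841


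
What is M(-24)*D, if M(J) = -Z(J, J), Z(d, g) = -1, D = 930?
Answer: 930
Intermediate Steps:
M(J) = 1 (M(J) = -1*(-1) = 1)
M(-24)*D = 1*930 = 930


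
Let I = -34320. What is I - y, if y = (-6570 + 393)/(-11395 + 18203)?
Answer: -233644383/6808 ≈ -34319.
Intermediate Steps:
y = -6177/6808 ≈ -0.90732
I - y = -34320 - 1*(-6177/6808) = -34320 + 6177/6808 = -233644383/6808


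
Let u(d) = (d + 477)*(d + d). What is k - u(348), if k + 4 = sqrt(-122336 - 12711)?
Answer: -574204 + I*sqrt(135047) ≈ -5.742e+5 + 367.49*I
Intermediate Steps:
u(d) = 2*d*(477 + d) (u(d) = (477 + d)*(2*d) = 2*d*(477 + d))
k = -4 + I*sqrt(135047) (k = -4 + sqrt(-122336 - 12711) = -4 + sqrt(-135047) = -4 + I*sqrt(135047) ≈ -4.0 + 367.49*I)
k - u(348) = (-4 + I*sqrt(135047)) - 2*348*(477 + 348) = (-4 + I*sqrt(135047)) - 2*348*825 = (-4 + I*sqrt(135047)) - 1*574200 = (-4 + I*sqrt(135047)) - 574200 = -574204 + I*sqrt(135047)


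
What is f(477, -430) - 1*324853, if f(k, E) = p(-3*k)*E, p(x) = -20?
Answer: -316253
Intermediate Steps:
f(k, E) = -20*E
f(477, -430) - 1*324853 = -20*(-430) - 1*324853 = 8600 - 324853 = -316253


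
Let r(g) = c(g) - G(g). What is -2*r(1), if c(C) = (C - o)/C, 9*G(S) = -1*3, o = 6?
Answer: 28/3 ≈ 9.3333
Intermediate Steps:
G(S) = -1/3 (G(S) = (-1*3)/9 = (1/9)*(-3) = -1/3)
c(C) = (-6 + C)/C (c(C) = (C - 1*6)/C = (C - 6)/C = (-6 + C)/C)
r(g) = 1/3 + (-6 + g)/g (r(g) = (-6 + g)/g - 1*(-1/3) = (-6 + g)/g + 1/3 = 1/3 + (-6 + g)/g)
-2*r(1) = -2*(4/3 - 6/1) = -2*(4/3 - 6*1) = -2*(4/3 - 6) = -2*(-14/3) = 28/3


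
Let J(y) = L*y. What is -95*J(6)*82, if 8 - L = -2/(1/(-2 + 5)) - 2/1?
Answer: -747840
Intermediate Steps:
L = 16 (L = 8 - (-2/(1/(-2 + 5)) - 2/1) = 8 - (-2/(1/3) - 2*1) = 8 - (-2/⅓ - 2) = 8 - (-2*3 - 2) = 8 - (-6 - 2) = 8 - 1*(-8) = 8 + 8 = 16)
J(y) = 16*y
-95*J(6)*82 = -1520*6*82 = -95*96*82 = -9120*82 = -747840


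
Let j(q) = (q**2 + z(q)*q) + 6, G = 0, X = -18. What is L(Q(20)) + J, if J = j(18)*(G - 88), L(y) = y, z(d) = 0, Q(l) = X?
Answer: -29058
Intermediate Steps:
Q(l) = -18
j(q) = 6 + q**2 (j(q) = (q**2 + 0*q) + 6 = (q**2 + 0) + 6 = q**2 + 6 = 6 + q**2)
J = -29040 (J = (6 + 18**2)*(0 - 88) = (6 + 324)*(-88) = 330*(-88) = -29040)
L(Q(20)) + J = -18 - 29040 = -29058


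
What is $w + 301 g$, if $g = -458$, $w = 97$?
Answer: $-137761$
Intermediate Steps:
$w + 301 g = 97 + 301 \left(-458\right) = 97 - 137858 = -137761$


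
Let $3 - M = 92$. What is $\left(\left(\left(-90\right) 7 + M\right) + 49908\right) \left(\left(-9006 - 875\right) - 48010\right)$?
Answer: $-2847600399$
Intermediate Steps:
$M = -89$ ($M = 3 - 92 = -89$)
$\left(\left(\left(-90\right) 7 + M\right) + 49908\right) \left(\left(-9006 - 875\right) - 48010\right) = \left(\left(\left(-90\right) 7 - 89\right) + 49908\right) \left(\left(-9006 - 875\right) - 48010\right) = \left(\left(-630 - 89\right) + 49908\right) \left(\left(-9006 - 875\right) - 48010\right) = \left(-719 + 49908\right) \left(-9881 - 48010\right) = 49189 \left(-57891\right) = -2847600399$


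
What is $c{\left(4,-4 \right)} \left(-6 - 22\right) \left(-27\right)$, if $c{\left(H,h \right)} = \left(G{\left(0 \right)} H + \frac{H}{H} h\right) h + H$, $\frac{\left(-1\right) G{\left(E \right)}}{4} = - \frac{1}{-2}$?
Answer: $39312$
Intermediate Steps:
$G{\left(E \right)} = -2$ ($G{\left(E \right)} = - 4 \left(- \frac{1}{-2}\right) = - 4 \left(\left(-1\right) \left(- \frac{1}{2}\right)\right) = \left(-4\right) \frac{1}{2} = -2$)
$c{\left(H,h \right)} = H + h \left(h - 2 H\right)$ ($c{\left(H,h \right)} = \left(- 2 H + \frac{H}{H} h\right) h + H = \left(- 2 H + 1 h\right) h + H = \left(- 2 H + h\right) h + H = \left(h - 2 H\right) h + H = h \left(h - 2 H\right) + H = H + h \left(h - 2 H\right)$)
$c{\left(4,-4 \right)} \left(-6 - 22\right) \left(-27\right) = \left(4 + \left(-4\right)^{2} - 8 \left(-4\right)\right) \left(-6 - 22\right) \left(-27\right) = \left(4 + 16 + 32\right) \left(-28\right) \left(-27\right) = 52 \left(-28\right) \left(-27\right) = \left(-1456\right) \left(-27\right) = 39312$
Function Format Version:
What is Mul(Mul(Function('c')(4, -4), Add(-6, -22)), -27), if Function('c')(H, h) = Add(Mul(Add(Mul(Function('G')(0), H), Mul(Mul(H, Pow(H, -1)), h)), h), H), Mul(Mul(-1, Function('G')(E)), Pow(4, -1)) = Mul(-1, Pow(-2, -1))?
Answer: 39312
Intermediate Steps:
Function('G')(E) = -2 (Function('G')(E) = Mul(-4, Mul(-1, Pow(-2, -1))) = Mul(-4, Mul(-1, Rational(-1, 2))) = Mul(-4, Rational(1, 2)) = -2)
Function('c')(H, h) = Add(H, Mul(h, Add(h, Mul(-2, H)))) (Function('c')(H, h) = Add(Mul(Add(Mul(-2, H), Mul(Mul(H, Pow(H, -1)), h)), h), H) = Add(Mul(Add(Mul(-2, H), Mul(1, h)), h), H) = Add(Mul(Add(Mul(-2, H), h), h), H) = Add(Mul(Add(h, Mul(-2, H)), h), H) = Add(Mul(h, Add(h, Mul(-2, H))), H) = Add(H, Mul(h, Add(h, Mul(-2, H)))))
Mul(Mul(Function('c')(4, -4), Add(-6, -22)), -27) = Mul(Mul(Add(4, Pow(-4, 2), Mul(-2, 4, -4)), Add(-6, -22)), -27) = Mul(Mul(Add(4, 16, 32), -28), -27) = Mul(Mul(52, -28), -27) = Mul(-1456, -27) = 39312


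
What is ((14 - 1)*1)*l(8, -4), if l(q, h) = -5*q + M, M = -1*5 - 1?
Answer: -598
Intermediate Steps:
M = -6 (M = -5 - 1 = -6)
l(q, h) = -6 - 5*q (l(q, h) = -5*q - 6 = -6 - 5*q)
((14 - 1)*1)*l(8, -4) = ((14 - 1)*1)*(-6 - 5*8) = (13*1)*(-6 - 40) = 13*(-46) = -598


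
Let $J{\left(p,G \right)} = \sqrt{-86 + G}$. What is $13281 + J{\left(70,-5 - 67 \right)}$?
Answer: $13281 + i \sqrt{158} \approx 13281.0 + 12.57 i$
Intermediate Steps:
$13281 + J{\left(70,-5 - 67 \right)} = 13281 + \sqrt{-86 - 72} = 13281 + \sqrt{-158} = 13281 + i \sqrt{158}$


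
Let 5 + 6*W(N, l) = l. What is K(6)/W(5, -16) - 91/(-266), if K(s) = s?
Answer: -365/266 ≈ -1.3722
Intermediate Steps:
W(N, l) = -⅚ + l/6
K(6)/W(5, -16) - 91/(-266) = 6/(-⅚ + (⅙)*(-16)) - 91/(-266) = 6/(-⅚ - 8/3) - 91*(-1/266) = 6/(-7/2) + 13/38 = 6*(-2/7) + 13/38 = -12/7 + 13/38 = -365/266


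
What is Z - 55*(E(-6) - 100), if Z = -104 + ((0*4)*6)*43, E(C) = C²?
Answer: 3416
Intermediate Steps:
Z = -104 (Z = -104 + (0*6)*43 = -104 + 0*43 = -104 + 0 = -104)
Z - 55*(E(-6) - 100) = -104 - 55*((-6)² - 100) = -104 - 55*(36 - 100) = -104 - 55*(-64) = -104 - 1*(-3520) = -104 + 3520 = 3416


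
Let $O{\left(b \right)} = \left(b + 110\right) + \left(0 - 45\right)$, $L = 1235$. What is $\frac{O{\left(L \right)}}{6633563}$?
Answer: $\frac{1300}{6633563} \approx 0.00019597$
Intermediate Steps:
$O{\left(b \right)} = 65 + b$ ($O{\left(b \right)} = \left(110 + b\right) + \left(0 - 45\right) = \left(110 + b\right) - 45 = 65 + b$)
$\frac{O{\left(L \right)}}{6633563} = \frac{65 + 1235}{6633563} = 1300 \cdot \frac{1}{6633563} = \frac{1300}{6633563}$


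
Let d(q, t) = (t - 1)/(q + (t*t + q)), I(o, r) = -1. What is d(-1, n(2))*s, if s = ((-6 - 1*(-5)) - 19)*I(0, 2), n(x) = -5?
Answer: -120/23 ≈ -5.2174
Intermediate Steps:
d(q, t) = (-1 + t)/(t² + 2*q) (d(q, t) = (-1 + t)/(q + (t² + q)) = (-1 + t)/(q + (q + t²)) = (-1 + t)/(t² + 2*q))
s = 20 (s = ((-6 - 1*(-5)) - 19)*(-1) = ((-6 + 5) - 19)*(-1) = (-1 - 19)*(-1) = -20*(-1) = 20)
d(-1, n(2))*s = ((-1 - 5)/((-5)² + 2*(-1)))*20 = (-6/(25 - 2))*20 = (-6/23)*20 = ((1/23)*(-6))*20 = -6/23*20 = -120/23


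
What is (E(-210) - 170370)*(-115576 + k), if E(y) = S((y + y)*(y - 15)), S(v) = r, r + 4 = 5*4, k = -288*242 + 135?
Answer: 31538828498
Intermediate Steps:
k = -69561 (k = -69696 + 135 = -69561)
r = 16 (r = -4 + 5*4 = -4 + 20 = 16)
S(v) = 16
E(y) = 16
(E(-210) - 170370)*(-115576 + k) = (16 - 170370)*(-115576 - 69561) = -170354*(-185137) = 31538828498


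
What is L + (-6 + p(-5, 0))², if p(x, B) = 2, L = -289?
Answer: -273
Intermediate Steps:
L + (-6 + p(-5, 0))² = -289 + (-6 + 2)² = -289 + (-4)² = -289 + 16 = -273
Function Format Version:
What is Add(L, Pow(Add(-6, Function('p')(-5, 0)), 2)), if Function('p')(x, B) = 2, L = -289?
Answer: -273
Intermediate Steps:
Add(L, Pow(Add(-6, Function('p')(-5, 0)), 2)) = Add(-289, Pow(Add(-6, 2), 2)) = Add(-289, Pow(-4, 2)) = Add(-289, 16) = -273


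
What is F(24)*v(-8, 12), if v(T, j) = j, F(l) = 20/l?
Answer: 10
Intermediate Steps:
F(24)*v(-8, 12) = (20/24)*12 = (20*(1/24))*12 = (5/6)*12 = 10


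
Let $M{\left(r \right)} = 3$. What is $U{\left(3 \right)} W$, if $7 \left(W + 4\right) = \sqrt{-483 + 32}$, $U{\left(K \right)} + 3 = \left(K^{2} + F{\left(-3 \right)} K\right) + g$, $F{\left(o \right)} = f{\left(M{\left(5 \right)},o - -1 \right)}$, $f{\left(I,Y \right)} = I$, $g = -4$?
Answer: $-44 + \frac{11 i \sqrt{451}}{7} \approx -44.0 + 33.372 i$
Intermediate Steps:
$F{\left(o \right)} = 3$
$U{\left(K \right)} = -7 + K^{2} + 3 K$ ($U{\left(K \right)} = -3 - \left(4 - K^{2} - 3 K\right) = -3 + \left(-4 + K^{2} + 3 K\right) = -7 + K^{2} + 3 K$)
$W = -4 + \frac{i \sqrt{451}}{7}$ ($W = -4 + \frac{\sqrt{-483 + 32}}{7} = -4 + \frac{\sqrt{-451}}{7} = -4 + \frac{i \sqrt{451}}{7} \approx -4.0 + 3.0338 i$)
$U{\left(3 \right)} W = \left(-7 + 3^{2} + 3 \cdot 3\right) \left(-4 + \frac{i \sqrt{451}}{7}\right) = \left(-7 + 9 + 9\right) \left(-4 + \frac{i \sqrt{451}}{7}\right) = 11 \left(-4 + \frac{i \sqrt{451}}{7}\right) = -44 + \frac{11 i \sqrt{451}}{7}$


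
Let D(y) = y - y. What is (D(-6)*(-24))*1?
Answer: 0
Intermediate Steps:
D(y) = 0
(D(-6)*(-24))*1 = (0*(-24))*1 = 0*1 = 0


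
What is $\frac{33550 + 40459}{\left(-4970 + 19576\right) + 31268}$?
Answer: $\frac{74009}{45874} \approx 1.6133$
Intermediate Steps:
$\frac{33550 + 40459}{\left(-4970 + 19576\right) + 31268} = \frac{74009}{14606 + 31268} = \frac{74009}{45874}$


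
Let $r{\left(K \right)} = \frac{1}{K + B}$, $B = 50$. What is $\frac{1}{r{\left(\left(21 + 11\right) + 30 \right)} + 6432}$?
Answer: $\frac{112}{720385} \approx 0.00015547$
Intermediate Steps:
$r{\left(K \right)} = \frac{1}{50 + K}$ ($r{\left(K \right)} = \frac{1}{K + 50} = \frac{1}{50 + K}$)
$\frac{1}{r{\left(\left(21 + 11\right) + 30 \right)} + 6432} = \frac{1}{\frac{1}{50 + \left(\left(21 + 11\right) + 30\right)} + 6432} = \frac{1}{\frac{1}{50 + \left(32 + 30\right)} + 6432} = \frac{1}{\frac{1}{50 + 62} + 6432} = \frac{1}{\frac{1}{112} + 6432} = \frac{1}{\frac{720385}{112}} = \frac{112}{720385}$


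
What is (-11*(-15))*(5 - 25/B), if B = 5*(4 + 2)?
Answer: 1375/2 ≈ 687.50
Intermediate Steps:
B = 30 (B = 5*6 = 30)
(-11*(-15))*(5 - 25/B) = (-11*(-15))*(5 - 25/30) = 165*(5 - 25/30) = 165*(5 - 5*⅙) = 165*(5 - ⅚) = 165*(25/6) = 1375/2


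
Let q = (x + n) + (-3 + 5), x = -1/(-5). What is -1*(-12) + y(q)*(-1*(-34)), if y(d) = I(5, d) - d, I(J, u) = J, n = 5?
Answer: -314/5 ≈ -62.800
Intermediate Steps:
x = ⅕ (x = -1*(-⅕) = ⅕ ≈ 0.20000)
q = 36/5 (q = (⅕ + 5) + (-3 + 5) = 26/5 + 2 = 36/5 ≈ 7.2000)
y(d) = 5 - d
-1*(-12) + y(q)*(-1*(-34)) = -1*(-12) + (5 - 1*36/5)*(-1*(-34)) = 12 + (5 - 36/5)*34 = 12 - 11/5*34 = 12 - 374/5 = -314/5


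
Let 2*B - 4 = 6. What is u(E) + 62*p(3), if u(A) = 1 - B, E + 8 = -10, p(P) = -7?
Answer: -438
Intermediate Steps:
B = 5 (B = 2 + (½)*6 = 2 + 3 = 5)
E = -18 (E = -8 - 10 = -18)
u(A) = -4 (u(A) = 1 - 1*5 = 1 - 5 = -4)
u(E) + 62*p(3) = -4 + 62*(-7) = -4 - 434 = -438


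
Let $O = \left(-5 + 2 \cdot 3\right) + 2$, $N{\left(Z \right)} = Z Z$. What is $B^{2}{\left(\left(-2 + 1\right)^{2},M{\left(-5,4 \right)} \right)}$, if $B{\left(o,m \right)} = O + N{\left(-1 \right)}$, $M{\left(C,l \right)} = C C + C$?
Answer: $16$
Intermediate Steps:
$N{\left(Z \right)} = Z^{2}$
$M{\left(C,l \right)} = C + C^{2}$ ($M{\left(C,l \right)} = C^{2} + C = C + C^{2}$)
$O = 3$ ($O = \left(-5 + 6\right) + 2 = 1 + 2 = 3$)
$B{\left(o,m \right)} = 4$ ($B{\left(o,m \right)} = 3 + \left(-1\right)^{2} = 3 + 1 = 4$)
$B^{2}{\left(\left(-2 + 1\right)^{2},M{\left(-5,4 \right)} \right)} = 4^{2} = 16$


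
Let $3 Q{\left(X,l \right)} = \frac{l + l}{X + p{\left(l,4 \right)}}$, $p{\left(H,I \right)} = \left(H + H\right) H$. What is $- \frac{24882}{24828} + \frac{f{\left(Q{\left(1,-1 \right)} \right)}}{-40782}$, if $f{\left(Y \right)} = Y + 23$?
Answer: $- \frac{380738719}{379700811} \approx -1.0027$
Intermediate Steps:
$p{\left(H,I \right)} = 2 H^{2}$ ($p{\left(H,I \right)} = 2 H H = 2 H^{2}$)
$Q{\left(X,l \right)} = \frac{2 l}{3 \left(X + 2 l^{2}\right)}$ ($Q{\left(X,l \right)} = \frac{\left(l + l\right) \frac{1}{X + 2 l^{2}}}{3} = \frac{2 l \frac{1}{X + 2 l^{2}}}{3} = \frac{2 l}{3 \left(X + 2 l^{2}\right)}$)
$f{\left(Y \right)} = 23 + Y$
$- \frac{24882}{24828} + \frac{f{\left(Q{\left(1,-1 \right)} \right)}}{-40782} = - \frac{24882}{24828} + \frac{23 + \frac{2}{3} \left(-1\right) \frac{1}{1 + 2 \left(-1\right)^{2}}}{-40782} = \left(-24882\right) \frac{1}{24828} + \left(23 + \frac{2}{3} \left(-1\right) \frac{1}{1 + 2 \cdot 1}\right) \left(- \frac{1}{40782}\right) = - \frac{4147}{4138} + \left(23 + \frac{2}{3} \left(-1\right) \frac{1}{1 + 2}\right) \left(- \frac{1}{40782}\right) = - \frac{4147}{4138} + \left(23 + \frac{2}{3} \left(-1\right) \frac{1}{3}\right) \left(- \frac{1}{40782}\right) = - \frac{4147}{4138} + \left(23 - \frac{2}{9}\right) \left(- \frac{1}{40782}\right) = - \frac{4147}{4138} + \frac{205}{9} \left(- \frac{1}{40782}\right) = - \frac{4147}{4138} - \frac{205}{367038} = - \frac{380738719}{379700811}$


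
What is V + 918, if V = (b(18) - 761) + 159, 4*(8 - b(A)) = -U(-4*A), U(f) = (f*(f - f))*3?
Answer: 324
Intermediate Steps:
U(f) = 0 (U(f) = (f*0)*3 = 0*3 = 0)
b(A) = 8 (b(A) = 8 - (-1)*0/4 = 8 - ¼*0 = 8 + 0 = 8)
V = -594 (V = (8 - 761) + 159 = -753 + 159 = -594)
V + 918 = -594 + 918 = 324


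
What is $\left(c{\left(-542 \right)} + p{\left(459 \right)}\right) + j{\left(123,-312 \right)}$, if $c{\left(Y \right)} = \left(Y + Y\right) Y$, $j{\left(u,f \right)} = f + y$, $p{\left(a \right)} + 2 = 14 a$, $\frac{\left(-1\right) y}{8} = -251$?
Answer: $595648$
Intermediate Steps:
$y = 2008$ ($y = \left(-8\right) \left(-251\right) = 2008$)
$p{\left(a \right)} = -2 + 14 a$
$j{\left(u,f \right)} = 2008 + f$ ($j{\left(u,f \right)} = f + 2008 = 2008 + f$)
$c{\left(Y \right)} = 2 Y^{2}$ ($c{\left(Y \right)} = 2 Y Y = 2 Y^{2}$)
$\left(c{\left(-542 \right)} + p{\left(459 \right)}\right) + j{\left(123,-312 \right)} = \left(2 \left(-542\right)^{2} + \left(-2 + 14 \cdot 459\right)\right) + \left(2008 - 312\right) = \left(2 \cdot 293764 + \left(-2 + 6426\right)\right) + 1696 = \left(587528 + 6424\right) + 1696 = 593952 + 1696 = 595648$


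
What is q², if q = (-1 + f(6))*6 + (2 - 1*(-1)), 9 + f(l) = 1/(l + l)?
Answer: 12769/4 ≈ 3192.3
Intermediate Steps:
f(l) = -9 + 1/(2*l) (f(l) = -9 + 1/(l + l) = -9 + 1/(2*l))
q = -113/2 (q = (-1 + (-9 + (½)/6))*6 + (2 - 1*(-1)) = (-1 + (-9 + (½)*(⅙)))*6 + (2 + 1) = (-1 + (-9 + 1/12))*6 + 3 = (-1 - 107/12)*6 + 3 = -119/12*6 + 3 = -119/2 + 3 = -113/2 ≈ -56.500)
q² = (-113/2)² = 12769/4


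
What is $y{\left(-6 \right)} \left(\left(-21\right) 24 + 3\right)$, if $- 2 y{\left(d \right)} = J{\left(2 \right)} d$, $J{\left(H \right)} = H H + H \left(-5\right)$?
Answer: $9018$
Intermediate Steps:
$J{\left(H \right)} = H^{2} - 5 H$
$y{\left(d \right)} = 3 d$ ($y{\left(d \right)} = - \frac{2 \left(-5 + 2\right) d}{2} = - \frac{2 \left(-3\right) d}{2} = - \frac{\left(-6\right) d}{2} = 3 d$)
$y{\left(-6 \right)} \left(\left(-21\right) 24 + 3\right) = 3 \left(-6\right) \left(\left(-21\right) 24 + 3\right) = - 18 \left(-504 + 3\right) = \left(-18\right) \left(-501\right) = 9018$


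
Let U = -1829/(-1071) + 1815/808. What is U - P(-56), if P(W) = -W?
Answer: -45038911/865368 ≈ -52.046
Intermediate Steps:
U = 3421697/865368 (U = -1829*(-1/1071) + 1815*(1/808) = 1829/1071 + 1815/808 = 3421697/865368 ≈ 3.9540)
U - P(-56) = 3421697/865368 - (-1)*(-56) = 3421697/865368 - 1*56 = 3421697/865368 - 56 = -45038911/865368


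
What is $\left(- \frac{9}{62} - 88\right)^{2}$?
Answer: $\frac{29866225}{3844} \approx 7769.6$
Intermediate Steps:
$\left(- \frac{9}{62} - 88\right)^{2} = \left(- \frac{5465}{62}\right)^{2} = \frac{29866225}{3844}$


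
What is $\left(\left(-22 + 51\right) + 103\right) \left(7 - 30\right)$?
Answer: $-3036$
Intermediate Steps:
$\left(\left(-22 + 51\right) + 103\right) \left(7 - 30\right) = \left(29 + 103\right) \left(7 - 30\right) = 132 \left(-23\right) = -3036$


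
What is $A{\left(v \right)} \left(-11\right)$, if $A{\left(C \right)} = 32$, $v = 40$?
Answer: $-352$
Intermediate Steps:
$A{\left(v \right)} \left(-11\right) = 32 \left(-11\right) = -352$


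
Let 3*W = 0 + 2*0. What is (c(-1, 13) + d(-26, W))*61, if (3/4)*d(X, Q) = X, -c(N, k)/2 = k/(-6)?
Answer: -5551/3 ≈ -1850.3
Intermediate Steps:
c(N, k) = k/3 (c(N, k) = -2*k/(-6) = -2*k*(-1)/6 = -(-1)*k/3 = k/3)
W = 0 (W = (0 + 2*0)/3 = (0 + 0)/3 = (1/3)*0 = 0)
d(X, Q) = 4*X/3
(c(-1, 13) + d(-26, W))*61 = ((1/3)*13 + (4/3)*(-26))*61 = (13/3 - 104/3)*61 = -91/3*61 = -5551/3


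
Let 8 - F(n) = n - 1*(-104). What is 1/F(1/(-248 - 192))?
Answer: -440/42239 ≈ -0.010417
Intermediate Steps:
F(n) = -96 - n (F(n) = 8 - (n - 1*(-104)) = 8 - (n + 104) = 8 - (104 + n) = 8 + (-104 - n) = -96 - n)
1/F(1/(-248 - 192)) = 1/(-96 - 1/(-248 - 192)) = 1/(-96 - 1/(-440)) = 1/(-96 - 1*(-1/440)) = 1/(-96 + 1/440) = 1/(-42239/440) = -440/42239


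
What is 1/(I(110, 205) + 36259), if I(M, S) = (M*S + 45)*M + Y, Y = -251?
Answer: 1/2521458 ≈ 3.9660e-7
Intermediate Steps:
I(M, S) = -251 + M*(45 + M*S) (I(M, S) = (M*S + 45)*M - 251 = (45 + M*S)*M - 251 = M*(45 + M*S) - 251 = -251 + M*(45 + M*S))
1/(I(110, 205) + 36259) = 1/((-251 + 45*110 + 205*110²) + 36259) = 1/((-251 + 4950 + 205*12100) + 36259) = 1/((-251 + 4950 + 2480500) + 36259) = 1/(2485199 + 36259) = 1/2521458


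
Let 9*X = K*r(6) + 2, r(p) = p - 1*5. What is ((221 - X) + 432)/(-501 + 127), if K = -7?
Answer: -173/99 ≈ -1.7475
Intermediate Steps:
r(p) = -5 + p (r(p) = p - 5 = -5 + p)
X = -5/9 (X = (-7*(-5 + 6) + 2)/9 = (-7*1 + 2)/9 = (-7 + 2)/9 = (⅑)*(-5) = -5/9 ≈ -0.55556)
((221 - X) + 432)/(-501 + 127) = ((221 - 1*(-5/9)) + 432)/(-501 + 127) = ((221 + 5/9) + 432)/(-374) = (1994/9 + 432)*(-1/374) = (5882/9)*(-1/374) = -173/99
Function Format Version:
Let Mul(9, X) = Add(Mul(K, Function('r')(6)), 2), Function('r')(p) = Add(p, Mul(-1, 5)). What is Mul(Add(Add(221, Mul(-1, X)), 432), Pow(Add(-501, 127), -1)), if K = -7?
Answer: Rational(-173, 99) ≈ -1.7475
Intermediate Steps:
Function('r')(p) = Add(-5, p) (Function('r')(p) = Add(p, -5) = Add(-5, p))
X = Rational(-5, 9) (X = Mul(Rational(1, 9), Add(Mul(-7, Add(-5, 6)), 2)) = Mul(Rational(1, 9), Add(Mul(-7, 1), 2)) = Mul(Rational(1, 9), Add(-7, 2)) = Mul(Rational(1, 9), -5) = Rational(-5, 9) ≈ -0.55556)
Mul(Add(Add(221, Mul(-1, X)), 432), Pow(Add(-501, 127), -1)) = Mul(Add(Add(221, Mul(-1, Rational(-5, 9))), 432), Pow(Add(-501, 127), -1)) = Mul(Add(Add(221, Rational(5, 9)), 432), Pow(-374, -1)) = Mul(Add(Rational(1994, 9), 432), Rational(-1, 374)) = Mul(Rational(5882, 9), Rational(-1, 374)) = Rational(-173, 99)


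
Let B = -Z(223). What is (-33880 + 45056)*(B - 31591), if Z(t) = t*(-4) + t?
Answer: -345584272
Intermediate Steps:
Z(t) = -3*t (Z(t) = -4*t + t = -3*t)
B = 669 (B = -(-3)*223 = -1*(-669) = 669)
(-33880 + 45056)*(B - 31591) = (-33880 + 45056)*(669 - 31591) = 11176*(-30922) = -345584272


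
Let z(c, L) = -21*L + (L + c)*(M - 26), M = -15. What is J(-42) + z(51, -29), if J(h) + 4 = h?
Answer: -339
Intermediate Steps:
z(c, L) = -62*L - 41*c (z(c, L) = -21*L + (L + c)*(-15 - 26) = -21*L + (L + c)*(-41) = -21*L + (-41*L - 41*c) = -62*L - 41*c)
J(h) = -4 + h
J(-42) + z(51, -29) = (-4 - 42) + (-62*(-29) - 41*51) = -46 + (1798 - 2091) = -46 - 293 = -339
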